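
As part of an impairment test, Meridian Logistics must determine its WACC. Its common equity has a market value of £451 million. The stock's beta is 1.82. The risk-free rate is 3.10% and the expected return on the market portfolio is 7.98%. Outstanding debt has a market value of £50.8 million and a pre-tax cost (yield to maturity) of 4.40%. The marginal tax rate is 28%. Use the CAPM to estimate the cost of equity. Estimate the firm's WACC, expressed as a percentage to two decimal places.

11.09%

Market risk premium = 7.98% − 3.1% = 4.88%.
Cost of equity via CAPM: Re = 3.1% + 1.82 × 4.88% = 11.9816%.
Total capital V = 451 + 50.8 = 501.8.
Equity: weight = 451/501.8 = 0.8988; cost = 11.9816%.
Debt: weight = 50.8/501.8 = 0.1012; after-tax cost = 4.4% × (1 − 28%) = 3.1680%.
WACC = 0.8988 × 11.9816% + 0.1012 × 3.1680% = 11.0894%.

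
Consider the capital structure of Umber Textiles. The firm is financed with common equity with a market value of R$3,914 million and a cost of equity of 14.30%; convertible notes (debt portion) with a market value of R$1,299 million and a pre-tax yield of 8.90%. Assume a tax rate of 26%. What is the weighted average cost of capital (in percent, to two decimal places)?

Total capital V = 3914 + 1299 = 5213.
Equity: weight = 3914/5213 = 0.7508; cost = 14.3%.
Convertible notes (debt portion): weight = 1299/5213 = 0.2492; after-tax cost = 8.9% × (1 − 26%) = 6.5860%.
WACC = 0.7508 × 14.3000% + 0.2492 × 6.5860% = 12.3778%.

12.38%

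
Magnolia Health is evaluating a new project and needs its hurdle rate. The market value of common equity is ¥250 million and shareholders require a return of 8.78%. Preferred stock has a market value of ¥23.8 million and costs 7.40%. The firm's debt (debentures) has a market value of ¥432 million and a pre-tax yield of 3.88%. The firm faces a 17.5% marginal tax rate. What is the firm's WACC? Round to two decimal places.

Total capital V = 250 + 23.8 + 432 = 705.8.
Equity: weight = 250/705.8 = 0.3542; cost = 8.78%.
Preferred: weight = 23.8/705.8 = 0.0337; cost = 7.4%.
Debentures: weight = 432/705.8 = 0.6121; after-tax cost = 3.88% × (1 − 17.5%) = 3.2010%.
WACC = 0.3542 × 8.7800% + 0.0337 × 7.4000% + 0.6121 × 3.2010% = 5.3187%.

5.32%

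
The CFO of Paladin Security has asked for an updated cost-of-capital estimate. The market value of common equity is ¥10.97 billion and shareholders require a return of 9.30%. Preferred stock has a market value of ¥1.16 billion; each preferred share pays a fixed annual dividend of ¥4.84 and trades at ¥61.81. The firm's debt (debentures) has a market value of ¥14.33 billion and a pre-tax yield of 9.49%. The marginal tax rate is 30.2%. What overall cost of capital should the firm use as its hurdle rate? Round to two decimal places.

7.79%

Cost of preferred: Rp = 4.84 / 61.81 = 7.8304%.
Total capital V = 10.97 + 1.16 + 14.33 = 26.46.
Equity: weight = 10.97/26.46 = 0.4146; cost = 9.3%.
Preferred: weight = 1.16/26.46 = 0.0438; cost = 7.8304%.
Debentures: weight = 14.33/26.46 = 0.5416; after-tax cost = 9.49% × (1 − 30.2%) = 6.6240%.
WACC = 0.4146 × 9.3000% + 0.0438 × 7.8304% + 0.5416 × 6.6240% = 7.7863%.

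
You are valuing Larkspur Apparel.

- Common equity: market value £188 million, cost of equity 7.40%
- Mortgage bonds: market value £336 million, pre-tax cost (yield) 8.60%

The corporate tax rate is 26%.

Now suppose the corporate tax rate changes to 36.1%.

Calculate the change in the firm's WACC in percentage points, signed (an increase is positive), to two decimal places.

-0.56 pp

Current WACC:
Total capital V = 188 + 336 = 524.
Equity: weight = 188/524 = 0.3588; cost = 7.4%.
Mortgage bonds: weight = 336/524 = 0.6412; after-tax cost = 8.6% × (1 − 26%) = 6.3640%.
WACC = 0.3588 × 7.4000% + 0.6412 × 6.3640% = 6.7357%.
After the change:
Total capital V = 188 + 336 = 524.
Equity: weight = 188/524 = 0.3588; cost = 7.4%.
Mortgage bonds: weight = 336/524 = 0.6412; after-tax cost = 8.6% × (1 − 36.1%) = 5.4954%.
WACC = 0.3588 × 7.4000% + 0.6412 × 5.4954% = 6.1787%.
Change in WACC = 6.1787% − 6.7357% = -0.5570 pp.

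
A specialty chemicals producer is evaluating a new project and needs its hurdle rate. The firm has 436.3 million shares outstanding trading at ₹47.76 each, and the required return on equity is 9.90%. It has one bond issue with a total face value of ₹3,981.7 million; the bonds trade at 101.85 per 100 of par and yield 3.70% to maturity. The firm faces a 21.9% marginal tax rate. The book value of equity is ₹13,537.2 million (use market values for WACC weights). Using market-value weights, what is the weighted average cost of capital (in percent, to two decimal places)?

Market value of equity E = 47.76 × 436.3m = 20837.688m. Market value of debt D = 3981.7m × 101.85/100 = 4055.36145m.
Total capital V = 20837.688 + 4055.36145 = 24893.04945.
Equity: weight = 20837.688/24893.04945 = 0.8371; cost = 9.9%.
Bonds outstanding: weight = 4055.36145/24893.04945 = 0.1629; after-tax cost = 3.7% × (1 − 21.9%) = 2.8897%.
WACC = 0.8371 × 9.9000% + 0.1629 × 2.8897% = 8.7579%.

8.76%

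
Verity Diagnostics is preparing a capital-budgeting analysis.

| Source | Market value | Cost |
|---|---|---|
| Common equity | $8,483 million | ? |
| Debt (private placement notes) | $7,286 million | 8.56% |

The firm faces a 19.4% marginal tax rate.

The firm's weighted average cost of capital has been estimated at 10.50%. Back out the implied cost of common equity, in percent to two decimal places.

13.59%

Total capital V = 8483 + 7286 = 15769.
Equity weight = 8483/15769 = 0.5380.
Private placement notes weight = 7286/15769 = 0.4620.
Debt contribution = 0.4620 × 8.56% × (1 − 19.4%) = 3.1878%.
Required equity contribution = 10.5% − 3.1878% = 7.3122%.
Re = 7.3122% / 0.5380 = 13.5926%.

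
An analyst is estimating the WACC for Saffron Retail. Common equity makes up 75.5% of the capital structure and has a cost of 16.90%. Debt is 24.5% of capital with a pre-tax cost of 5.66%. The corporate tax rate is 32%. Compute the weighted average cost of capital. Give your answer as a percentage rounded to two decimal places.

After-tax cost of debt = 5.66% × (1 − 32%) = 3.8488%.
WACC = 0.755 × 16.9000% + 0.245 × 3.8488% = 13.7025%.

13.70%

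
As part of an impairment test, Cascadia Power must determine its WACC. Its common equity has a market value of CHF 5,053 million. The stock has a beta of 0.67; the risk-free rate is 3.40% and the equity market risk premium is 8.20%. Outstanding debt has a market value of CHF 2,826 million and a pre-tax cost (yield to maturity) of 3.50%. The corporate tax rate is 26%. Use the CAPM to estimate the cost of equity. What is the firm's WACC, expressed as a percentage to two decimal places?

Cost of equity via CAPM: Re = 3.4% + 0.67 × 8.2% = 8.8940%.
Total capital V = 5053 + 2826 = 7879.
Equity: weight = 5053/7879 = 0.6413; cost = 8.894%.
Debt: weight = 2826/7879 = 0.3587; after-tax cost = 3.5% × (1 − 26%) = 2.5900%.
WACC = 0.6413 × 8.8940% + 0.3587 × 2.5900% = 6.6329%.

6.63%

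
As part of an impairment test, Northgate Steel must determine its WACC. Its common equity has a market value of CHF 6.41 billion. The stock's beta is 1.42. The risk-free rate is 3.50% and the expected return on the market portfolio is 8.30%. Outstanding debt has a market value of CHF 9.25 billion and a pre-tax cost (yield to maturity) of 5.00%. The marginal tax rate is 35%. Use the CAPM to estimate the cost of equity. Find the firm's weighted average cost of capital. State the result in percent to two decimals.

Market risk premium = 8.3% − 3.5% = 4.8%.
Cost of equity via CAPM: Re = 3.5% + 1.42 × 4.8% = 10.3160%.
Total capital V = 6.41 + 9.25 = 15.66.
Equity: weight = 6.41/15.66 = 0.4093; cost = 10.316%.
Debt: weight = 9.25/15.66 = 0.5907; after-tax cost = 5% × (1 − 35%) = 3.2500%.
WACC = 0.4093 × 10.3160% + 0.5907 × 3.2500% = 6.1423%.

6.14%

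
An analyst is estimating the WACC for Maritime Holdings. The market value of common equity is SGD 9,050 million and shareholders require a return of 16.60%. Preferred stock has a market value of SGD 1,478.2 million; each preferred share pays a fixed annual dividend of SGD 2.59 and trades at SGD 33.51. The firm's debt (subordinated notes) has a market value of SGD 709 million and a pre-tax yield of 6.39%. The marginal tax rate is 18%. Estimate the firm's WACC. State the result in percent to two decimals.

Cost of preferred: Rp = 2.59 / 33.51 = 7.7290%.
Total capital V = 9050 + 1478.2 + 709 = 11237.2.
Equity: weight = 9050/11237.2 = 0.8054; cost = 16.6%.
Preferred: weight = 1478.2/11237.2 = 0.1315; cost = 7.729%.
Subordinated notes: weight = 709/11237.2 = 0.0631; after-tax cost = 6.39% × (1 − 18%) = 5.2398%.
WACC = 0.8054 × 16.6000% + 0.1315 × 7.7290% + 0.0631 × 5.2398% = 14.7163%.

14.72%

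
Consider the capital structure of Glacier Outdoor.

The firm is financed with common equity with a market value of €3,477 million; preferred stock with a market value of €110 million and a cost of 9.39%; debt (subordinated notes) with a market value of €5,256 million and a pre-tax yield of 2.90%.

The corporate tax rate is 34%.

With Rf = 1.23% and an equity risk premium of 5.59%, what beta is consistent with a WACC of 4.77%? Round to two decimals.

Total capital V = 3477 + 110 + 5256 = 8843.
Equity weight = 3477/8843 = 0.3932.
Preferred weight = 110/8843 = 0.0124.
Subordinated notes weight = 5256/8843 = 0.5944.
Debt contribution = 0.5944 × 2.9% × (1 − 34%) = 1.1376%.
Preferred contribution = 0.0124 × 9.39% = 0.1168%.
Required equity contribution = 4.77% − 1.2544% = 3.5156%  ⇒  Re = 8.9411%.
CAPM: 8.9411% = 1.23% + β × 5.59%  ⇒  β = 1.3794.

1.38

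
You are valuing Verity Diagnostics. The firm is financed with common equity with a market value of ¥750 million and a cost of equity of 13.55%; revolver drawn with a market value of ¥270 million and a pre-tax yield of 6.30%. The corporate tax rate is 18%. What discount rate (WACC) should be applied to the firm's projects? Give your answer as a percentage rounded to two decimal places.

11.33%

Total capital V = 750 + 270 = 1020.
Equity: weight = 750/1020 = 0.7353; cost = 13.55%.
Revolver drawn: weight = 270/1020 = 0.2647; after-tax cost = 6.3% × (1 − 18%) = 5.1660%.
WACC = 0.7353 × 13.5500% + 0.2647 × 5.1660% = 11.3307%.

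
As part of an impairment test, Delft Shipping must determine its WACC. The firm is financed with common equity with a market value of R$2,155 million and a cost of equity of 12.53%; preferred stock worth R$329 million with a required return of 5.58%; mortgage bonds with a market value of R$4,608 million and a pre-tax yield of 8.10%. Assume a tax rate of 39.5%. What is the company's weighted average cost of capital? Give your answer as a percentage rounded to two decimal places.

7.25%

Total capital V = 2155 + 329 + 4608 = 7092.
Equity: weight = 2155/7092 = 0.3039; cost = 12.53%.
Preferred: weight = 329/7092 = 0.0464; cost = 5.58%.
Mortgage bonds: weight = 4608/7092 = 0.6497; after-tax cost = 8.1% × (1 − 39.5%) = 4.9005%.
WACC = 0.3039 × 12.5300% + 0.0464 × 5.5800% + 0.6497 × 4.9005% = 7.2503%.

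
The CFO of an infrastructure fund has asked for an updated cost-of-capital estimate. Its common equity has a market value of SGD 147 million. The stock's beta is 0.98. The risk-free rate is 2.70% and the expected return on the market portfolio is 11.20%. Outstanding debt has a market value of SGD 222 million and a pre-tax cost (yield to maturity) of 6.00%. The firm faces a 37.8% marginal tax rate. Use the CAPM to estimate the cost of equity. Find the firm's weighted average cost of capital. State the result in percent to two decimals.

Market risk premium = 11.2% − 2.7% = 8.5%.
Cost of equity via CAPM: Re = 2.7% + 0.98 × 8.5% = 11.0300%.
Total capital V = 147 + 222 = 369.
Equity: weight = 147/369 = 0.3984; cost = 11.03%.
Debt: weight = 222/369 = 0.6016; after-tax cost = 6% × (1 − 37.8%) = 3.7320%.
WACC = 0.3984 × 11.0300% + 0.6016 × 3.7320% = 6.6393%.

6.64%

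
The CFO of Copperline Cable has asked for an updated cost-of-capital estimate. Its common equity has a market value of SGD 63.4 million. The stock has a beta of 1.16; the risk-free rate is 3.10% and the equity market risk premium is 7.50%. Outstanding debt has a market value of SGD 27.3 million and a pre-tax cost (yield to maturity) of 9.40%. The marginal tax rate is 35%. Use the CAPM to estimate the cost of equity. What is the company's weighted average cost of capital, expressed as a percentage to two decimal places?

10.09%

Cost of equity via CAPM: Re = 3.1% + 1.16 × 7.5% = 11.8000%.
Total capital V = 63.4 + 27.3 = 90.7.
Equity: weight = 63.4/90.7 = 0.6990; cost = 11.8%.
Debt: weight = 27.3/90.7 = 0.3010; after-tax cost = 9.4% × (1 − 35%) = 6.1100%.
WACC = 0.6990 × 11.8000% + 0.3010 × 6.1100% = 10.0874%.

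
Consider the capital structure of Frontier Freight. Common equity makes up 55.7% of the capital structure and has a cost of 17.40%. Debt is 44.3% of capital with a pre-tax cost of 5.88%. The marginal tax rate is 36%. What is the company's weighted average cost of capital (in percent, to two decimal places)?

11.36%

After-tax cost of debt = 5.88% × (1 − 36%) = 3.7632%.
WACC = 0.557 × 17.4000% + 0.443 × 3.7632% = 11.3589%.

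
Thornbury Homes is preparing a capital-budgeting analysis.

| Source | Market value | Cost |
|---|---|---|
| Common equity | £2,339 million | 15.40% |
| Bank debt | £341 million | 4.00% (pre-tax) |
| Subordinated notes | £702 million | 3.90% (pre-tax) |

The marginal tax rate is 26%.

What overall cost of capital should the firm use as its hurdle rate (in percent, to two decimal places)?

11.55%

Total capital V = 2339 + 341 + 702 = 3382.
Equity: weight = 2339/3382 = 0.6916; cost = 15.4%.
Bank debt: weight = 341/3382 = 0.1008; after-tax cost = 4% × (1 − 26%) = 2.9600%.
Subordinated notes: weight = 702/3382 = 0.2076; after-tax cost = 3.9% × (1 − 26%) = 2.8860%.
WACC = 0.6916 × 15.4000% + 0.1008 × 2.9600% + 0.2076 × 2.8860% = 11.5482%.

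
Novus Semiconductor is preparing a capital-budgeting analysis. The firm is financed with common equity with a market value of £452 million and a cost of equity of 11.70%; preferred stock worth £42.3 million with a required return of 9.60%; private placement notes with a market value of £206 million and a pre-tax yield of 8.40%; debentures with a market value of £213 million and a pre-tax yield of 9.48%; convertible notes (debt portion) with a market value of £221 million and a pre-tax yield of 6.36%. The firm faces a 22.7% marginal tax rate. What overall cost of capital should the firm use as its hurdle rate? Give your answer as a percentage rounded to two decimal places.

Total capital V = 452 + 42.3 + 206 + 213 + 221 = 1134.3.
Equity: weight = 452/1134.3 = 0.3985; cost = 11.7%.
Preferred: weight = 42.3/1134.3 = 0.0373; cost = 9.6%.
Private placement notes: weight = 206/1134.3 = 0.1816; after-tax cost = 8.4% × (1 − 22.7%) = 6.4932%.
Debentures: weight = 213/1134.3 = 0.1878; after-tax cost = 9.48% × (1 − 22.7%) = 7.3280%.
Convertible notes (debt portion): weight = 221/1134.3 = 0.1948; after-tax cost = 6.36% × (1 − 22.7%) = 4.9163%.
WACC = 0.3985 × 11.7000% + 0.0373 × 9.6000% + 0.1816 × 6.4932% + 0.1878 × 7.3280% + 0.1948 × 4.9163% = 8.5334%.

8.53%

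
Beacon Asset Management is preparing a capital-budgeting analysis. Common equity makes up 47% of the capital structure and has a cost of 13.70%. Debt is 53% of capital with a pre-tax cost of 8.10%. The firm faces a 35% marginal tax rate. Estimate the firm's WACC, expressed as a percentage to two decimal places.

After-tax cost of debt = 8.1% × (1 − 35%) = 5.2650%.
WACC = 0.470 × 13.7000% + 0.530 × 5.2650% = 9.2294%.

9.23%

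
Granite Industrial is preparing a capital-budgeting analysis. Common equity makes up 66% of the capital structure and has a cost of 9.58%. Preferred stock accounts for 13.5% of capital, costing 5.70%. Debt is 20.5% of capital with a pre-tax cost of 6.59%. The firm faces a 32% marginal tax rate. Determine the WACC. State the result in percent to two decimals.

8.01%

After-tax cost of debt = 6.59% × (1 − 32%) = 4.4812%.
WACC = 0.660 × 9.5800% + 0.135 × 5.7000% + 0.205 × 4.4812% = 8.0109%.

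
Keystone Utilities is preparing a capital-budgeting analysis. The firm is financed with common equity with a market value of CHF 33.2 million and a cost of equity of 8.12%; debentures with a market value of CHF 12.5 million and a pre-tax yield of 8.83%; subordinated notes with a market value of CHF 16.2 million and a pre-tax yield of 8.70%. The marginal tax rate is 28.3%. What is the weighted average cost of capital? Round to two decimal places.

Total capital V = 33.2 + 12.5 + 16.2 = 61.9.
Equity: weight = 33.2/61.9 = 0.5363; cost = 8.12%.
Debentures: weight = 12.5/61.9 = 0.2019; after-tax cost = 8.83% × (1 − 28.3%) = 6.3311%.
Subordinated notes: weight = 16.2/61.9 = 0.2617; after-tax cost = 8.7% × (1 − 28.3%) = 6.2379%.
WACC = 0.5363 × 8.1200% + 0.2019 × 6.3311% + 0.2617 × 6.2379% = 7.2662%.

7.27%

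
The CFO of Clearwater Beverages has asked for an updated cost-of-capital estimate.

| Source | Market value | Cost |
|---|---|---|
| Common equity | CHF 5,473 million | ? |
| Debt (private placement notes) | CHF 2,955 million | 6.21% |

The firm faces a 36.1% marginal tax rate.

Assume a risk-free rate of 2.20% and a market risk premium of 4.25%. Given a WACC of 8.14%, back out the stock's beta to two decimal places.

1.93

Total capital V = 5473 + 2955 = 8428.
Equity weight = 5473/8428 = 0.6494.
Private placement notes weight = 2955/8428 = 0.3506.
Debt contribution = 0.3506 × 6.21% × (1 − 36.1%) = 1.3913%.
Required equity contribution = 8.14% − 1.3913% = 6.7487%  ⇒  Re = 10.3925%.
CAPM: 10.3925% = 2.2% + β × 4.25%  ⇒  β = 1.9276.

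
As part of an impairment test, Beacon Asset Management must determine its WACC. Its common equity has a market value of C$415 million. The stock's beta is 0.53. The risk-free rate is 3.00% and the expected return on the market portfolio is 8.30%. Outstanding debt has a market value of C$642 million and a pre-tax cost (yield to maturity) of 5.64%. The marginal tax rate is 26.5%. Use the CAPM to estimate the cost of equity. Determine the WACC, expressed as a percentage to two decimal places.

4.80%

Market risk premium = 8.3% − 3.0% = 5.3%.
Cost of equity via CAPM: Re = 3.0% + 0.53 × 5.3% = 5.8090%.
Total capital V = 415 + 642 = 1057.
Equity: weight = 415/1057 = 0.3926; cost = 5.809%.
Debt: weight = 642/1057 = 0.6074; after-tax cost = 5.64% × (1 − 26.5%) = 4.1454%.
WACC = 0.3926 × 5.8090% + 0.6074 × 4.1454% = 4.7986%.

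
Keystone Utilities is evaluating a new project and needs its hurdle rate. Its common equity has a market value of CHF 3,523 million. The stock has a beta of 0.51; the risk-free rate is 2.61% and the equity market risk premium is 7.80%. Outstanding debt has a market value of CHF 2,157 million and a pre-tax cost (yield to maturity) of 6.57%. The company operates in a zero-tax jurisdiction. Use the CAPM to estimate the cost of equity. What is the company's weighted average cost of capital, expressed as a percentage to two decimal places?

Cost of equity via CAPM: Re = 2.61% + 0.51 × 7.8% = 6.5880%.
Total capital V = 3523 + 2157 = 5680.
Equity: weight = 3523/5680 = 0.6202; cost = 6.588%.
Debt: weight = 2157/5680 = 0.3798; after-tax cost = 6.57% × (1 − 0%) = 6.5700%.
WACC = 0.6202 × 6.5880% + 0.3798 × 6.5700% = 6.5812%.

6.58%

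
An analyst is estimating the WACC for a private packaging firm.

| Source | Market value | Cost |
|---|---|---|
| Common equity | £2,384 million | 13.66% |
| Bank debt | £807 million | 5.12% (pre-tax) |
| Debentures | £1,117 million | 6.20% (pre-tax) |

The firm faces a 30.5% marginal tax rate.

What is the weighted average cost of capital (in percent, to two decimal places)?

Total capital V = 2384 + 807 + 1117 = 4308.
Equity: weight = 2384/4308 = 0.5534; cost = 13.66%.
Bank debt: weight = 807/4308 = 0.1873; after-tax cost = 5.12% × (1 − 30.5%) = 3.5584%.
Debentures: weight = 1117/4308 = 0.2593; after-tax cost = 6.2% × (1 − 30.5%) = 4.3090%.
WACC = 0.5534 × 13.6600% + 0.1873 × 3.5584% + 0.2593 × 4.3090% = 9.3431%.

9.34%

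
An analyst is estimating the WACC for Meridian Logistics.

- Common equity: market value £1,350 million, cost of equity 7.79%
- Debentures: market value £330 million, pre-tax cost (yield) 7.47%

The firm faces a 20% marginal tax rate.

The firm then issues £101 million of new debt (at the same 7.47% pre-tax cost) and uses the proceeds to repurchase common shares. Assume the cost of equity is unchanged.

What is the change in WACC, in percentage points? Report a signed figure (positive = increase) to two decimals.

-0.11 pp

Current WACC:
Total capital V = 1350 + 330 = 1680.
Equity: weight = 1350/1680 = 0.8036; cost = 7.79%.
Debentures: weight = 330/1680 = 0.1964; after-tax cost = 7.47% × (1 − 20%) = 5.9760%.
WACC = 0.8036 × 7.7900% + 0.1964 × 5.9760% = 7.4337%.
After the change:
Total capital V = 1249 + 431 = 1680.
Equity: weight = 1249/1680 = 0.7435; cost = 7.79%.
Debentures: weight = 431/1680 = 0.2565; after-tax cost = 7.47% × (1 − 20%) = 5.9760%.
WACC = 0.7435 × 7.7900% + 0.2565 × 5.9760% = 7.3246%.
Change in WACC = 7.3246% − 7.4337% = -0.1091 pp.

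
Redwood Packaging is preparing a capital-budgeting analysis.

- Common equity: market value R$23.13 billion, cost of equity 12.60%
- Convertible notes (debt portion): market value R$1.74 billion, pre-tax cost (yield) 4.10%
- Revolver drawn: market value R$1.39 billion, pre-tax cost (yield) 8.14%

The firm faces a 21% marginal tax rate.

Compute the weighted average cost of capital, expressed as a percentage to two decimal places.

Total capital V = 23.13 + 1.74 + 1.39 = 26.26.
Equity: weight = 23.13/26.26 = 0.8808; cost = 12.6%.
Convertible notes (debt portion): weight = 1.74/26.26 = 0.0663; after-tax cost = 4.1% × (1 − 21%) = 3.2390%.
Revolver drawn: weight = 1.39/26.26 = 0.0529; after-tax cost = 8.14% × (1 − 21%) = 6.4306%.
WACC = 0.8808 × 12.6000% + 0.0663 × 3.2390% + 0.0529 × 6.4306% = 11.6532%.

11.65%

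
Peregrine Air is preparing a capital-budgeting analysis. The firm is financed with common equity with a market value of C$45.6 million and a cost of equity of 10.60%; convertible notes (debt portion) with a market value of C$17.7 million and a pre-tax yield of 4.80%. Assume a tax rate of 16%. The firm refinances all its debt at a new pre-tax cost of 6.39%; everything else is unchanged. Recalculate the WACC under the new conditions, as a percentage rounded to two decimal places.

9.14%

After the change:
Total capital V = 45.6 + 17.7 = 63.3.
Equity: weight = 45.6/63.3 = 0.7204; cost = 10.6%.
Convertible notes (debt portion): weight = 17.7/63.3 = 0.2796; after-tax cost = 6.39% × (1 − 16%) = 5.3676%.
WACC = 0.7204 × 10.6000% + 0.2796 × 5.3676% = 9.1369%.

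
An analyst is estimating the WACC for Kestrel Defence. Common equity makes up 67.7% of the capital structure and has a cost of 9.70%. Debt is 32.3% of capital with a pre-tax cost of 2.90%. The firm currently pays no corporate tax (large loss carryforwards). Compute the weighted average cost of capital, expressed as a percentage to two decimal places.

7.50%

After-tax cost of debt = 2.9% × (1 − 0%) = 2.9000%.
WACC = 0.677 × 9.7000% + 0.323 × 2.9000% = 7.5036%.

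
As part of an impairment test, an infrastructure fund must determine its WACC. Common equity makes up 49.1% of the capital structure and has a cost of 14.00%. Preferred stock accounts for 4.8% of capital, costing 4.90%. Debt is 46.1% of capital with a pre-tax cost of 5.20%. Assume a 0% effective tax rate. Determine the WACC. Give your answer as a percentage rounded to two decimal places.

9.51%

After-tax cost of debt = 5.2% × (1 − 0%) = 5.2000%.
WACC = 0.491 × 14.0000% + 0.048 × 4.9000% + 0.461 × 5.2000% = 9.5064%.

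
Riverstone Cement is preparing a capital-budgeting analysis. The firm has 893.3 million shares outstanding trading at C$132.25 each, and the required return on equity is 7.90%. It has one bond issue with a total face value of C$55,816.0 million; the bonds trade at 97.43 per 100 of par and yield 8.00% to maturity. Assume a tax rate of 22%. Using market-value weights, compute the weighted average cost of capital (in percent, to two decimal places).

7.38%

Market value of equity E = 132.25 × 893.3m = 118138.925m. Market value of debt D = 55816m × 97.43/100 = 54381.5288m.
Total capital V = 118138.925 + 54381.5288 = 172520.4538.
Equity: weight = 118138.925/172520.4538 = 0.6848; cost = 7.9%.
Bonds outstanding: weight = 54381.5288/172520.4538 = 0.3152; after-tax cost = 8% × (1 − 22%) = 6.2400%.
WACC = 0.6848 × 7.9000% + 0.3152 × 6.2400% = 7.3767%.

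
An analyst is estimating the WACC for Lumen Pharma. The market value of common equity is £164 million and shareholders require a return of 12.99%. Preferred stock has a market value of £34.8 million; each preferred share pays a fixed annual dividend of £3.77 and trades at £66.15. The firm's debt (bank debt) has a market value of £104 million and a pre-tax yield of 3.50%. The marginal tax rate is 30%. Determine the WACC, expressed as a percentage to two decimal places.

8.53%

Cost of preferred: Rp = 3.77 / 66.15 = 5.6992%.
Total capital V = 164 + 34.8 + 104 = 302.8.
Equity: weight = 164/302.8 = 0.5416; cost = 12.99%.
Preferred: weight = 34.8/302.8 = 0.1149; cost = 5.6992%.
Bank debt: weight = 104/302.8 = 0.3435; after-tax cost = 3.5% × (1 − 30%) = 2.4500%.
WACC = 0.5416 × 12.9900% + 0.1149 × 5.6992% + 0.3435 × 2.4500% = 8.5320%.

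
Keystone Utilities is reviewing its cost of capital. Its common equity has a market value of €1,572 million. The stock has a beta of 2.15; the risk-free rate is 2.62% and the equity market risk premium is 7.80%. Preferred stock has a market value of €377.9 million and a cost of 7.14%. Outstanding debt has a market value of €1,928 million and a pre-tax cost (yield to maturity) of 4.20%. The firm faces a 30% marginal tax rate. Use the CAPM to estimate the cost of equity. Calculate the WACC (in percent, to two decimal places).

10.02%

Cost of equity via CAPM: Re = 2.62% + 2.15 × 7.8% = 19.3900%.
Total capital V = 1572 + 377.9 + 1928 = 3877.9.
Equity: weight = 1572/3877.9 = 0.4054; cost = 19.39%.
Preferred: weight = 377.9/3877.9 = 0.0974; cost = 7.14%.
Debt: weight = 1928/3877.9 = 0.4972; after-tax cost = 4.2% × (1 − 30%) = 2.9400%.
WACC = 0.4054 × 19.3900% + 0.0974 × 7.1400% + 0.4972 × 2.9400% = 10.0177%.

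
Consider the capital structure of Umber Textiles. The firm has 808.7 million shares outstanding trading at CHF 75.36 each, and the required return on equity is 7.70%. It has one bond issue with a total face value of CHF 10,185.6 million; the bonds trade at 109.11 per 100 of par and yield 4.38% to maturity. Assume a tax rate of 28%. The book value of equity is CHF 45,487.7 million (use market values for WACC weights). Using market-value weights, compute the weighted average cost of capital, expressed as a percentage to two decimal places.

7.00%

Market value of equity E = 75.36 × 808.7m = 60943.632m. Market value of debt D = 10185.6m × 109.11/100 = 11113.50816m.
Total capital V = 60943.632 + 11113.50816 = 72057.14016.
Equity: weight = 60943.632/72057.14016 = 0.8458; cost = 7.7%.
Bonds outstanding: weight = 11113.50816/72057.14016 = 0.1542; after-tax cost = 4.38% × (1 − 28%) = 3.1536%.
WACC = 0.8458 × 7.7000% + 0.1542 × 3.1536% = 6.9988%.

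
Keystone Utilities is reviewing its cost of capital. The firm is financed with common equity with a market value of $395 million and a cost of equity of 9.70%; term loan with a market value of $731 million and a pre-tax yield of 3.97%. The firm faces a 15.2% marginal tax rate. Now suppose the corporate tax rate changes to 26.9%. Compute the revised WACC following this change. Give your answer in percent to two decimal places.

5.29%

After the change:
Total capital V = 395 + 731 = 1126.
Equity: weight = 395/1126 = 0.3508; cost = 9.7%.
Term loan: weight = 731/1126 = 0.6492; after-tax cost = 3.97% × (1 − 26.9%) = 2.9021%.
WACC = 0.3508 × 9.7000% + 0.6492 × 2.9021% = 5.2868%.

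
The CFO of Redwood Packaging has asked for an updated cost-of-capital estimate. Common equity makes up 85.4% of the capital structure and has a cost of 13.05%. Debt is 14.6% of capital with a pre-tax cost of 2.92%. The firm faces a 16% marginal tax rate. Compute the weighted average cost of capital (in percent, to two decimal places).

11.50%

After-tax cost of debt = 2.92% × (1 − 16%) = 2.4528%.
WACC = 0.854 × 13.0500% + 0.146 × 2.4528% = 11.5028%.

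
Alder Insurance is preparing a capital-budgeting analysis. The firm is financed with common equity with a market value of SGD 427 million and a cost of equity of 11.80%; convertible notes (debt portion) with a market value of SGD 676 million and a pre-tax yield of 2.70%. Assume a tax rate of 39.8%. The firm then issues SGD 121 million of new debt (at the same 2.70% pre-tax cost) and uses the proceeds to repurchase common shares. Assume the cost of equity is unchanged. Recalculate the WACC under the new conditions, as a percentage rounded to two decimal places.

4.45%

After the change:
Total capital V = 306 + 797 = 1103.
Equity: weight = 306/1103 = 0.2774; cost = 11.8%.
Convertible notes (debt portion): weight = 797/1103 = 0.7226; after-tax cost = 2.7% × (1 − 39.8%) = 1.6254%.
WACC = 0.2774 × 11.8000% + 0.7226 × 1.6254% = 4.4481%.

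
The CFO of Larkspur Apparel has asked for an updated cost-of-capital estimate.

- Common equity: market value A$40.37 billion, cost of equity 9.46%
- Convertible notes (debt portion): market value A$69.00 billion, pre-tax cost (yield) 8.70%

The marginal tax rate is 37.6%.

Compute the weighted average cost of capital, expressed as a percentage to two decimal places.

6.92%

Total capital V = 40.37 + 69 = 109.37.
Equity: weight = 40.37/109.37 = 0.3691; cost = 9.46%.
Convertible notes (debt portion): weight = 69/109.37 = 0.6309; after-tax cost = 8.7% × (1 − 37.6%) = 5.4288%.
WACC = 0.3691 × 9.4600% + 0.6309 × 5.4288% = 6.9168%.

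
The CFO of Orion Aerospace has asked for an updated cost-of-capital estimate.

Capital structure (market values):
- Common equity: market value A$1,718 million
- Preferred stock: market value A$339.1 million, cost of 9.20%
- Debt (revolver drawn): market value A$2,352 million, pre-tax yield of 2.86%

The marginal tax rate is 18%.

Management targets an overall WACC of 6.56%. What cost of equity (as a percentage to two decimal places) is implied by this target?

Total capital V = 1718 + 339.1 + 2352 = 4409.1.
Equity weight = 1718/4409.1 = 0.3896.
Preferred weight = 339.1/4409.1 = 0.0769.
Revolver drawn weight = 2352/4409.1 = 0.5334.
Debt contribution = 0.5334 × 2.86% × (1 − 18%) = 1.2510%.
Preferred contribution = 0.0769 × 9.2% = 0.7076%.
Required equity contribution = 6.56% − 1.9586% = 4.6014%.
Re = 4.6014% / 0.3896 = 11.8091%.

11.81%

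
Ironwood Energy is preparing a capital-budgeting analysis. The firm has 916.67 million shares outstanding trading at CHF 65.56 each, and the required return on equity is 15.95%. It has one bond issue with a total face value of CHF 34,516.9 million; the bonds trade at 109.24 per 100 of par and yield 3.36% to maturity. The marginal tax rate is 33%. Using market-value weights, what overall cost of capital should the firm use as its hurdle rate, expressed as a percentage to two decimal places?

Market value of equity E = 65.56 × 916.67m = 60096.8852m. Market value of debt D = 34516.9m × 109.24/100 = 37706.26156m.
Total capital V = 60096.8852 + 37706.26156 = 97803.14676.
Equity: weight = 60096.8852/97803.14676 = 0.6145; cost = 15.95%.
Bonds outstanding: weight = 37706.26156/97803.14676 = 0.3855; after-tax cost = 3.36% × (1 − 33%) = 2.2512%.
WACC = 0.6145 × 15.9500% + 0.3855 × 2.2512% = 10.6687%.

10.67%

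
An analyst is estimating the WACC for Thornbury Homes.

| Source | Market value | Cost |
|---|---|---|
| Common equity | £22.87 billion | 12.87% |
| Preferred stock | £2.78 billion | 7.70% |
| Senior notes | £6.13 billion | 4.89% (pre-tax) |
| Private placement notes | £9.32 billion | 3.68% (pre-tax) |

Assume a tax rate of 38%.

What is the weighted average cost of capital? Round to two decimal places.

8.65%

Total capital V = 22.87 + 2.78 + 6.13 + 9.32 = 41.1.
Equity: weight = 22.87/41.1 = 0.5564; cost = 12.87%.
Preferred: weight = 2.78/41.1 = 0.0676; cost = 7.7%.
Senior notes: weight = 6.13/41.1 = 0.1491; after-tax cost = 4.89% × (1 − 38%) = 3.0318%.
Private placement notes: weight = 9.32/41.1 = 0.2268; after-tax cost = 3.68% × (1 − 38%) = 2.2816%.
WACC = 0.5564 × 12.8700% + 0.0676 × 7.7000% + 0.1491 × 3.0318% + 0.2268 × 2.2816% = 8.6519%.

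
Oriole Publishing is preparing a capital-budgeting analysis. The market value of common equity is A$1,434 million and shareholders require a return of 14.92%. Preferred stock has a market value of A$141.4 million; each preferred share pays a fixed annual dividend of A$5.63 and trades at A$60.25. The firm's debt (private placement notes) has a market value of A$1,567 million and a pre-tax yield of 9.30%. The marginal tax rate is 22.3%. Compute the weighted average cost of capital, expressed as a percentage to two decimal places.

10.83%

Cost of preferred: Rp = 5.63 / 60.25 = 9.3444%.
Total capital V = 1434 + 141.4 + 1567 = 3142.4.
Equity: weight = 1434/3142.4 = 0.4563; cost = 14.92%.
Preferred: weight = 141.4/3142.4 = 0.0450; cost = 9.3444%.
Private placement notes: weight = 1567/3142.4 = 0.4987; after-tax cost = 9.3% × (1 − 22.3%) = 7.2261%.
WACC = 0.4563 × 14.9200% + 0.0450 × 9.3444% + 0.4987 × 7.2261% = 10.8324%.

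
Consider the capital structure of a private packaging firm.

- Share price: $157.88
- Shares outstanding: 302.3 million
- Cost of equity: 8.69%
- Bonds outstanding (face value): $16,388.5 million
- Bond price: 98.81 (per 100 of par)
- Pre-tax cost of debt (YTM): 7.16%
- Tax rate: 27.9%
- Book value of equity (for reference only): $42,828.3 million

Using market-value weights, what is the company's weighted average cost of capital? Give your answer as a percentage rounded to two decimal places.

Market value of equity E = 157.88 × 302.3m = 47727.124m. Market value of debt D = 16388.5m × 98.81/100 = 16193.47685m.
Total capital V = 47727.124 + 16193.47685 = 63920.60085.
Equity: weight = 47727.124/63920.60085 = 0.7467; cost = 8.69%.
Bonds outstanding: weight = 16193.47685/63920.60085 = 0.2533; after-tax cost = 7.16% × (1 − 27.9%) = 5.1624%.
WACC = 0.7467 × 8.6900% + 0.2533 × 5.1624% = 7.7963%.

7.80%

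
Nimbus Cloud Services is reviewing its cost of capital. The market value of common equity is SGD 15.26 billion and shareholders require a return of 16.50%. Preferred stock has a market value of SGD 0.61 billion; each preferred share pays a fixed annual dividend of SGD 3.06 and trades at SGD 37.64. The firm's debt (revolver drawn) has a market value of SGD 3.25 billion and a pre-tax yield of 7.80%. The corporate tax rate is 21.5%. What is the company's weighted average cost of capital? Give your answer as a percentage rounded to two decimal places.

14.47%

Cost of preferred: Rp = 3.06 / 37.64 = 8.1296%.
Total capital V = 15.26 + 0.61 + 3.25 = 19.12.
Equity: weight = 15.26/19.12 = 0.7981; cost = 16.5%.
Preferred: weight = 0.61/19.12 = 0.0319; cost = 8.1296%.
Revolver drawn: weight = 3.25/19.12 = 0.1700; after-tax cost = 7.8% × (1 − 21.5%) = 6.1230%.
WACC = 0.7981 × 16.5000% + 0.0319 × 8.1296% + 0.1700 × 6.1230% = 14.4691%.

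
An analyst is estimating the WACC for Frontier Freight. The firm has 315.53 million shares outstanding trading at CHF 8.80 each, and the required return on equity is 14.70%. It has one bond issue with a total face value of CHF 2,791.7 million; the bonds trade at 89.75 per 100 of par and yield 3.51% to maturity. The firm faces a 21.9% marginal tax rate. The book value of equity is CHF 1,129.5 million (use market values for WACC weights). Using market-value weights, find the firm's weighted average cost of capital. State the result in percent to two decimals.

Market value of equity E = 8.8 × 315.53m = 2776.664m. Market value of debt D = 2791.7m × 89.75/100 = 2505.55075m.
Total capital V = 2776.664 + 2505.55075 = 5282.21475.
Equity: weight = 2776.664/5282.21475 = 0.5257; cost = 14.7%.
Bonds outstanding: weight = 2505.55075/5282.21475 = 0.4743; after-tax cost = 3.51% × (1 − 21.9%) = 2.7413%.
WACC = 0.5257 × 14.7000% + 0.4743 × 2.7413% = 9.0275%.

9.03%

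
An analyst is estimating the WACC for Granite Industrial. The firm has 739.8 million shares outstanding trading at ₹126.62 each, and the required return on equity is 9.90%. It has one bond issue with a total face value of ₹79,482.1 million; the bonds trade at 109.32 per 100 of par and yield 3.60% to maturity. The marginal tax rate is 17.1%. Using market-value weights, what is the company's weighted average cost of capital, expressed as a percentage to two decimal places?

Market value of equity E = 126.62 × 739.8m = 93673.476m. Market value of debt D = 79482.1m × 109.32/100 = 86889.83172m.
Total capital V = 93673.476 + 86889.83172 = 180563.30772.
Equity: weight = 93673.476/180563.30772 = 0.5188; cost = 9.9%.
Bonds outstanding: weight = 86889.83172/180563.30772 = 0.4812; after-tax cost = 3.6% × (1 − 17.1%) = 2.9844%.
WACC = 0.5188 × 9.9000% + 0.4812 × 2.9844% = 6.5721%.

6.57%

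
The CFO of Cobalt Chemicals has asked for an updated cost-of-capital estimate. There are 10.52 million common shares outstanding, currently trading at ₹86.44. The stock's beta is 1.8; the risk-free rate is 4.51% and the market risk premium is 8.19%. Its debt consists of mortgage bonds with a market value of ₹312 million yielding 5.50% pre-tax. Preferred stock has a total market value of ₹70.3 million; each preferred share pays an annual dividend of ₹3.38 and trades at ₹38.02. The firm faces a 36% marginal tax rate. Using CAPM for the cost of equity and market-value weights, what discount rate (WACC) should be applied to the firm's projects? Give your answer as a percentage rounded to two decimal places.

14.89%

Cost of equity via CAPM: Re = 4.51% + 1.8 × 8.19% = 19.2520%.
Cost of preferred: Rp = 3.38 / 38.02 = 8.8901%.
Market value of equity E = 86.44 × 10.52m = 909.3488m.
Total capital V = 909.3488 + 70.3 + 312 = 1291.6488.
Equity: weight = 909.3488/1291.6488 = 0.7040; cost = 19.252%.
Preferred: weight = 70.3/1291.6488 = 0.0544; cost = 8.8901%.
Mortgage bonds: weight = 312/1291.6488 = 0.2416; after-tax cost = 5.5% × (1 − 36%) = 3.5200%.
WACC = 0.7040 × 19.2520% + 0.0544 × 8.8901% + 0.2416 × 3.5200% = 14.8879%.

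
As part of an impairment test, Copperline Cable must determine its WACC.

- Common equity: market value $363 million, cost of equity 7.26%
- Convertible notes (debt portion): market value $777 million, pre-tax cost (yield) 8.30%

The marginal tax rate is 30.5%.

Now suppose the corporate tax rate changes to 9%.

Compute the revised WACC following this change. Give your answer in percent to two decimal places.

7.46%

After the change:
Total capital V = 363 + 777 = 1140.
Equity: weight = 363/1140 = 0.3184; cost = 7.26%.
Convertible notes (debt portion): weight = 777/1140 = 0.6816; after-tax cost = 8.3% × (1 − 9%) = 7.5530%.
WACC = 0.3184 × 7.2600% + 0.6816 × 7.5530% = 7.4597%.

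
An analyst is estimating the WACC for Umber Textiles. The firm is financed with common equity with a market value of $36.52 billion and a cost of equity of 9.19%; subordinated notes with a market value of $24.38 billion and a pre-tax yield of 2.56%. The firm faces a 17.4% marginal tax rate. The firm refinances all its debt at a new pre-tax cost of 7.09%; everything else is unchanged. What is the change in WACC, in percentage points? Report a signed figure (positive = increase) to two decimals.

+1.50 pp

Current WACC:
Total capital V = 36.52 + 24.38 = 60.9.
Equity: weight = 36.52/60.9 = 0.5997; cost = 9.19%.
Subordinated notes: weight = 24.38/60.9 = 0.4003; after-tax cost = 2.56% × (1 − 17.4%) = 2.1146%.
WACC = 0.5997 × 9.1900% + 0.4003 × 2.1146% = 6.3575%.
After the change:
Total capital V = 36.52 + 24.38 = 60.9.
Equity: weight = 36.52/60.9 = 0.5997; cost = 9.19%.
Subordinated notes: weight = 24.38/60.9 = 0.4003; after-tax cost = 7.09% × (1 − 17.4%) = 5.8563%.
WACC = 0.5997 × 9.1900% + 0.4003 × 5.8563% = 7.8554%.
Change in WACC = 7.8554% − 6.3575% = 1.4979 pp.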